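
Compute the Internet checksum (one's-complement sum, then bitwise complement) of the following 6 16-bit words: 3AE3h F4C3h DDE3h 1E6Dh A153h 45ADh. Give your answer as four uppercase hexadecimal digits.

One's-complement addition (fold any carry out of bit 15 back into bit 0):
  0x3AE3 + 0xF4C3 = 0x12FA6 → wrap carry → 0x2FA7
  0x2FA7 + 0xDDE3 = 0x10D8A → wrap carry → 0x0D8B
  0x0D8B + 0x1E6D = 0x02BF8
  0x2BF8 + 0xA153 = 0x0CD4B
  0xCD4B + 0x45AD = 0x112F8 → wrap carry → 0x12F9
One's-complement sum = 0x12F9.
Checksum = ~0x12F9 & 0xFFFF = 0xED06.

ED06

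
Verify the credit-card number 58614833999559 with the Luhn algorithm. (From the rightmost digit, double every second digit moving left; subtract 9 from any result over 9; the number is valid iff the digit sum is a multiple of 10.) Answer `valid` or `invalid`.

valid

From the right, keep odd positions and double even positions (subtract 9 from any doubled value over 9):
  doubled (positions 2,4,...): 1 9 9 6 8 3 1 → sum 37
  kept (positions 1,3,...): 9 5 9 3 8 1 8 → sum 43
Total = 80.
80 mod 10 = 0, so the number is valid.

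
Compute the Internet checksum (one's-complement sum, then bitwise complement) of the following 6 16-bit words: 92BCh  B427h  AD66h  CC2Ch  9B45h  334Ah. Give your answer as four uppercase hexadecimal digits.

One's-complement addition (fold any carry out of bit 15 back into bit 0):
  0x92BC + 0xB427 = 0x146E3 → wrap carry → 0x46E4
  0x46E4 + 0xAD66 = 0x0F44A
  0xF44A + 0xCC2C = 0x1C076 → wrap carry → 0xC077
  0xC077 + 0x9B45 = 0x15BBC → wrap carry → 0x5BBD
  0x5BBD + 0x334A = 0x08F07
One's-complement sum = 0x8F07.
Checksum = ~0x8F07 & 0xFFFF = 0x70F8.

70F8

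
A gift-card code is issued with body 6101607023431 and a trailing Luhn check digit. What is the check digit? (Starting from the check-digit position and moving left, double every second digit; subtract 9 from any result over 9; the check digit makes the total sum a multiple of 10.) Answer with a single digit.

Partial digits right→left: 1 3 4 3 2 0 7 0 6 1 0 1 6
Double every second digit counting from the check-digit position (so the 1st, 3rd, 5th, ... of the partial from the right).
  doubled (with −9 where >9): 2 8 4 5 3 0 3 → sum 25
  kept as-is: 3 3 0 0 1 1 → sum 8
Total = 25 + 8 = 33.
Check digit = (10 − (33 mod 10)) mod 10 = 7.

7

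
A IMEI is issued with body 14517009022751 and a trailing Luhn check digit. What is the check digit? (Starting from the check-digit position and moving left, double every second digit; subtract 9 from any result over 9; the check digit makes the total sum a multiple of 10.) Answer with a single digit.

Partial digits right→left: 1 5 7 2 2 0 9 0 0 7 1 5 4 1
Double every second digit counting from the check-digit position (so the 1st, 3rd, 5th, ... of the partial from the right).
  doubled (with −9 where >9): 2 5 4 9 0 2 8 → sum 30
  kept as-is: 5 2 0 0 7 5 1 → sum 20
Total = 30 + 20 = 50.
Check digit = (10 − (50 mod 10)) mod 10 = 0.

0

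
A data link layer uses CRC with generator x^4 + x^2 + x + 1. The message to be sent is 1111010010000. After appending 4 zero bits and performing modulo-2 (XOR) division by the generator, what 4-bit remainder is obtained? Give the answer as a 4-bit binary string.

Append 4 zeros: 11110100100000000. Divide by 10111 (XOR where the leading bit is 1):
  pos 0: 11110 XOR 10111 = 01001
  pos 1: 10011 XOR 10111 = 00100
  pos 3: 10000 XOR 10111 = 00111
  pos 5: 11110 XOR 10111 = 01001
  pos 6: 10010 XOR 10111 = 00101
  pos 8: 10100 XOR 10111 = 00011
  pos 11: 11000 XOR 10111 = 01111
  pos 12: 11110 XOR 10111 = 01001
Remainder (last 4 bits) = 1001. This is the CRC / FCS.

1001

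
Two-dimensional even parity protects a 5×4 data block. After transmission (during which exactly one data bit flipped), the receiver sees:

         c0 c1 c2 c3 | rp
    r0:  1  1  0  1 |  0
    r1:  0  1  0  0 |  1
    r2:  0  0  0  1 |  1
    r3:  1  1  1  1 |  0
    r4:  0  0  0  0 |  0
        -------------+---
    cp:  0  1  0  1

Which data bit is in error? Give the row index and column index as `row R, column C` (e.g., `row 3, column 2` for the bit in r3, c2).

row 0, column 2

Recompute each row's even parity and compare to rp:
  r0: data parity 1, sent rp 0 → mismatch
  r1: data parity 1, sent rp 1 → ok
  r2: data parity 1, sent rp 1 → ok
  r3: data parity 0, sent rp 0 → ok
  r4: data parity 0, sent rp 0 → ok
Recompute each column's even parity and compare to cp:
  c0: data parity 0, sent cp 0 → ok
  c1: data parity 1, sent cp 1 → ok
  c2: data parity 1, sent cp 0 → mismatch
  c3: data parity 1, sent cp 1 → ok
Exactly one row (r0) and one column (c2) fail → the flipped bit is at their intersection.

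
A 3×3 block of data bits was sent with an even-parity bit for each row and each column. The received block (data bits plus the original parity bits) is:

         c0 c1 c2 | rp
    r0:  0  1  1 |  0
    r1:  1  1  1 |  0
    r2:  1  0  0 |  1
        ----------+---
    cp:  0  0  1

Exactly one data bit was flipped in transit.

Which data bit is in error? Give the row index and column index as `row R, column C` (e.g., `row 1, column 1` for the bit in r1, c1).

Recompute each row's even parity and compare to rp:
  r0: data parity 0, sent rp 0 → ok
  r1: data parity 1, sent rp 0 → mismatch
  r2: data parity 1, sent rp 1 → ok
Recompute each column's even parity and compare to cp:
  c0: data parity 0, sent cp 0 → ok
  c1: data parity 0, sent cp 0 → ok
  c2: data parity 0, sent cp 1 → mismatch
Exactly one row (r1) and one column (c2) fail → the flipped bit is at their intersection.

row 1, column 2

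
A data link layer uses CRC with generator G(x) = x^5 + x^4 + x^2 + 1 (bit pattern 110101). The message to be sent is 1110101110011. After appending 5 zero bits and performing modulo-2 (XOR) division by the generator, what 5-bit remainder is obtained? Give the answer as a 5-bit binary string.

Append 5 zeros: 111010111001100000. Divide by 110101 (XOR where the leading bit is 1):
  pos 0: 111010 XOR 110101 = 001111
  pos 2: 111111 XOR 110101 = 001010
  pos 4: 101010 XOR 110101 = 011111
  pos 5: 111110 XOR 110101 = 001011
  pos 7: 101111 XOR 110101 = 011010
  pos 8: 110100 XOR 110101 = 000001
Remainder (last 5 bits) = 10000. This is the CRC / FCS.

10000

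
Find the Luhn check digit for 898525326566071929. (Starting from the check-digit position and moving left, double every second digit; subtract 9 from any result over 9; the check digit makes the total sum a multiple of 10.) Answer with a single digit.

2

Partial digits right→left: 9 2 9 1 7 0 6 6 5 6 2 3 5 2 5 8 9 8
Double every second digit counting from the check-digit position (so the 1st, 3rd, 5th, ... of the partial from the right).
  doubled (with −9 where >9): 9 9 5 3 1 4 1 1 9 → sum 42
  kept as-is: 2 1 0 6 6 3 2 8 8 → sum 36
Total = 42 + 36 = 78.
Check digit = (10 − (78 mod 10)) mod 10 = 2.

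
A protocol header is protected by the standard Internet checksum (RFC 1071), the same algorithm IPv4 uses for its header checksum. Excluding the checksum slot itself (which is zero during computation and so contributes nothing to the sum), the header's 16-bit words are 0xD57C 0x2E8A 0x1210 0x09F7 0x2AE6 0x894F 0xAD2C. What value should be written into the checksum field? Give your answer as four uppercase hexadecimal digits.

One's-complement addition (fold any carry out of bit 15 back into bit 0):
  0xD57C + 0x2E8A = 0x10406 → wrap carry → 0x0407
  0x0407 + 0x1210 = 0x01617
  0x1617 + 0x09F7 = 0x0200E
  0x200E + 0x2AE6 = 0x04AF4
  0x4AF4 + 0x894F = 0x0D443
  0xD443 + 0xAD2C = 0x1816F → wrap carry → 0x8170
One's-complement sum = 0x8170.
Checksum = ~0x8170 & 0xFFFF = 0x7E8F.

7E8F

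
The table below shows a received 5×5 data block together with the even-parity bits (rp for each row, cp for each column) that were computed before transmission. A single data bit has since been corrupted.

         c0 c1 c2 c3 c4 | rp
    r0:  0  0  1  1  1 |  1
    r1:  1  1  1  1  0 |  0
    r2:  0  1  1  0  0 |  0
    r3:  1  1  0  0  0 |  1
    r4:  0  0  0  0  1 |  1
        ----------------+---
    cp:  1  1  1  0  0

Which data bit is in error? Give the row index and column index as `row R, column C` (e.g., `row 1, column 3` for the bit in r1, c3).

Recompute each row's even parity and compare to rp:
  r0: data parity 1, sent rp 1 → ok
  r1: data parity 0, sent rp 0 → ok
  r2: data parity 0, sent rp 0 → ok
  r3: data parity 0, sent rp 1 → mismatch
  r4: data parity 1, sent rp 1 → ok
Recompute each column's even parity and compare to cp:
  c0: data parity 0, sent cp 1 → mismatch
  c1: data parity 1, sent cp 1 → ok
  c2: data parity 1, sent cp 1 → ok
  c3: data parity 0, sent cp 0 → ok
  c4: data parity 0, sent cp 0 → ok
Exactly one row (r3) and one column (c0) fail → the flipped bit is at their intersection.

row 3, column 0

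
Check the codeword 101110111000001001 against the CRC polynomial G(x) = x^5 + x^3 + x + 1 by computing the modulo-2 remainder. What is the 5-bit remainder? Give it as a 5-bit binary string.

00100

Modulo-2 division of 101110111000001001 by 101011:
  pos 0: 101110 XOR 101011 = 000101
  pos 3: 101111 XOR 101011 = 000100
  pos 6: 100000 XOR 101011 = 001011
  pos 8: 101100 XOR 101011 = 000111
  pos 11: 111100 XOR 101011 = 010111
  pos 12: 101111 XOR 101011 = 000100
Remainder = 00100 (nonzero — an error is detected).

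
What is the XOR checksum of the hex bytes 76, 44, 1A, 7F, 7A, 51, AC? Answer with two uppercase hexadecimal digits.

XOR the bytes together:
  start with 0x76
  0x76 ⊕ 0x44 = 0x32
  0x32 ⊕ 0x1A = 0x28
  0x28 ⊕ 0x7F = 0x57
  0x57 ⊕ 0x7A = 0x2D
  0x2D ⊕ 0x51 = 0x7C
  0x7C ⊕ 0xAC = 0xD0

D0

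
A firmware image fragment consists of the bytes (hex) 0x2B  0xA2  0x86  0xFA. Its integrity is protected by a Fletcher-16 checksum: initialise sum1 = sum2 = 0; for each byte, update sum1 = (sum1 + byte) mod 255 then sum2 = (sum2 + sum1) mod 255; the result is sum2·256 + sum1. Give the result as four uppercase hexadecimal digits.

9C4F

Running sums (mod 255):
  after byte 0 (0x2B): sum1=43, sum2=43
  after byte 1 (0xA2): sum1=205, sum2=248
  after byte 2 (0x86): sum1=84, sum2=77
  after byte 3 (0xFA): sum1=79, sum2=156
Checksum = sum2·256 + sum1 = 156·256 + 79 = 40015 = 0x9C4F.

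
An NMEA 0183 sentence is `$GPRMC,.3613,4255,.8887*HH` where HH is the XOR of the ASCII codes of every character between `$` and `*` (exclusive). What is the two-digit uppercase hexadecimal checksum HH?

XOR the ASCII codes of the payload characters:
  'G' = 0x47 → acc = 0x47
  'P' = 0x50 → acc = 0x17
  'R' = 0x52 → acc = 0x45
  'M' = 0x4D → acc = 0x08
  'C' = 0x43 → acc = 0x4B
  ',' = 0x2C → acc = 0x67
  '.' = 0x2E → acc = 0x49
  '3' = 0x33 → acc = 0x7A
  '6' = 0x36 → acc = 0x4C
  '1' = 0x31 → acc = 0x7D
  '3' = 0x33 → acc = 0x4E
  ',' = 0x2C → acc = 0x62
  '4' = 0x34 → acc = 0x56
  '2' = 0x32 → acc = 0x64
  '5' = 0x35 → acc = 0x51
  '5' = 0x35 → acc = 0x64
  ',' = 0x2C → acc = 0x48
  '.' = 0x2E → acc = 0x66
  '8' = 0x38 → acc = 0x5E
  '8' = 0x38 → acc = 0x66
  '8' = 0x38 → acc = 0x5E
  '7' = 0x37 → acc = 0x69
Checksum = 0x69.

69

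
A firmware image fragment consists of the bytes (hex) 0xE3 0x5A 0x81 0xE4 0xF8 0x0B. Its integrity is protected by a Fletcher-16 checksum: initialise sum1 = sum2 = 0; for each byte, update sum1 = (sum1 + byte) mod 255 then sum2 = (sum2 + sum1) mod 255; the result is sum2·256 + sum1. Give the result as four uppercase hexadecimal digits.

Running sums (mod 255):
  after byte 0 (0xE3): sum1=227, sum2=227
  after byte 1 (0x5A): sum1=62, sum2=34
  after byte 2 (0x81): sum1=191, sum2=225
  after byte 3 (0xE4): sum1=164, sum2=134
  after byte 4 (0xF8): sum1=157, sum2=36
  after byte 5 (0x0B): sum1=168, sum2=204
Checksum = sum2·256 + sum1 = 204·256 + 168 = 52392 = 0xCCA8.

CCA8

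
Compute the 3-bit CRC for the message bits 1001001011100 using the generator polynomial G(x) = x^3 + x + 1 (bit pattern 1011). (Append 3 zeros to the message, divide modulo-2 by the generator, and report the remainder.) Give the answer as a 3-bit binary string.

Append 3 zeros: 1001001011100000. Divide by 1011 (XOR where the leading bit is 1):
  pos 0: 1001 XOR 1011 = 0010
  pos 2: 1000 XOR 1011 = 0011
  pos 4: 1110 XOR 1011 = 0101
  pos 5: 1011 XOR 1011 = 0000
  pos 9: 1100 XOR 1011 = 0111
  pos 10: 1110 XOR 1011 = 0101
  pos 11: 1010 XOR 1011 = 0001
Remainder (last 3 bits) = 010. This is the CRC / FCS.

010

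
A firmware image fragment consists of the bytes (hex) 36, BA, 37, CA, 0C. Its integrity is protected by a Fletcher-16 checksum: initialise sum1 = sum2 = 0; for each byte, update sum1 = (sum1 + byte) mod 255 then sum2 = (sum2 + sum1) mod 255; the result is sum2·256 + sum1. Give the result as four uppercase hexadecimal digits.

Running sums (mod 255):
  after byte 0 (36): sum1=54, sum2=54
  after byte 1 (BA): sum1=240, sum2=39
  after byte 2 (37): sum1=40, sum2=79
  after byte 3 (CA): sum1=242, sum2=66
  after byte 4 (0C): sum1=254, sum2=65
Checksum = sum2·256 + sum1 = 65·256 + 254 = 16894 = 0x41FE.

41FE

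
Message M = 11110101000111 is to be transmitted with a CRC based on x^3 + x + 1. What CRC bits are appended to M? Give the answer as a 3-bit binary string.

010

Append 3 zeros: 11110101000111000. Divide by 1011 (XOR where the leading bit is 1):
  pos 0: 1111 XOR 1011 = 0100
  pos 1: 1000 XOR 1011 = 0011
  pos 3: 1110 XOR 1011 = 0101
  pos 4: 1011 XOR 1011 = 0000
  pos 11: 1110 XOR 1011 = 0101
  pos 12: 1010 XOR 1011 = 0001
Remainder (last 3 bits) = 010. This is the CRC / FCS.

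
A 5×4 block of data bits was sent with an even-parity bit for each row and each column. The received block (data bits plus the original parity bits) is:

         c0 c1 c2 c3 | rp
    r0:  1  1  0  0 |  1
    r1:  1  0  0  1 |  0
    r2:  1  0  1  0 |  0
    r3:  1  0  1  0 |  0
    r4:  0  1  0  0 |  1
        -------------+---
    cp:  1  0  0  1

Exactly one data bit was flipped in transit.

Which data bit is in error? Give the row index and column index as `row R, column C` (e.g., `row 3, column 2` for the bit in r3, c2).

row 0, column 0

Recompute each row's even parity and compare to rp:
  r0: data parity 0, sent rp 1 → mismatch
  r1: data parity 0, sent rp 0 → ok
  r2: data parity 0, sent rp 0 → ok
  r3: data parity 0, sent rp 0 → ok
  r4: data parity 1, sent rp 1 → ok
Recompute each column's even parity and compare to cp:
  c0: data parity 0, sent cp 1 → mismatch
  c1: data parity 0, sent cp 0 → ok
  c2: data parity 0, sent cp 0 → ok
  c3: data parity 1, sent cp 1 → ok
Exactly one row (r0) and one column (c0) fail → the flipped bit is at their intersection.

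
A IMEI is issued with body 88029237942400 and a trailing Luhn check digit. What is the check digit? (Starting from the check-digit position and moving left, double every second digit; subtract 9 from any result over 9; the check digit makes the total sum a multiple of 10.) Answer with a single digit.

3

Partial digits right→left: 0 0 4 2 4 9 7 3 2 9 2 0 8 8
Double every second digit counting from the check-digit position (so the 1st, 3rd, 5th, ... of the partial from the right).
  doubled (with −9 where >9): 0 8 8 5 4 4 7 → sum 36
  kept as-is: 0 2 9 3 9 0 8 → sum 31
Total = 36 + 31 = 67.
Check digit = (10 − (67 mod 10)) mod 10 = 3.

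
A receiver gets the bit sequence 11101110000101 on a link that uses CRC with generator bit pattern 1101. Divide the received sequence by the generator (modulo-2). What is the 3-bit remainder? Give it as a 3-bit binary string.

Modulo-2 division of 11101110000101 by 1101:
  pos 0: 1110 XOR 1101 = 0011
  pos 2: 1111 XOR 1101 = 0010
  pos 4: 1010 XOR 1101 = 0111
  pos 5: 1110 XOR 1101 = 0011
  pos 7: 1100 XOR 1101 = 0001
  pos 10: 1101 XOR 1101 = 0000
Remainder = 000 (zero — the frame passes the CRC check).

000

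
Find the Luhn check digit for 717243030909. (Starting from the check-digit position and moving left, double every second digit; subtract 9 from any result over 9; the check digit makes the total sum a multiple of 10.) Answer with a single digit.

Partial digits right→left: 9 0 9 0 3 0 3 4 2 7 1 7
Double every second digit counting from the check-digit position (so the 1st, 3rd, 5th, ... of the partial from the right).
  doubled (with −9 where >9): 9 9 6 6 4 2 → sum 36
  kept as-is: 0 0 0 4 7 7 → sum 18
Total = 36 + 18 = 54.
Check digit = (10 − (54 mod 10)) mod 10 = 6.

6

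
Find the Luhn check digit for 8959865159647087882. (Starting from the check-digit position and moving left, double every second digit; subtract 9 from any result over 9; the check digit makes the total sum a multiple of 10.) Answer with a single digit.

4

Partial digits right→left: 2 8 8 7 8 0 7 4 6 9 5 1 5 6 8 9 5 9 8
Double every second digit counting from the check-digit position (so the 1st, 3rd, 5th, ... of the partial from the right).
  doubled (with −9 where >9): 4 7 7 5 3 1 1 7 1 7 → sum 43
  kept as-is: 8 7 0 4 9 1 6 9 9 → sum 53
Total = 43 + 53 = 96.
Check digit = (10 − (96 mod 10)) mod 10 = 4.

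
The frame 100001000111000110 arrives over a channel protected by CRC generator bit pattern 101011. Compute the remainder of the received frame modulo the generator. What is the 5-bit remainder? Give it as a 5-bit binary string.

00111

Modulo-2 division of 100001000111000110 by 101011:
  pos 0: 100001 XOR 101011 = 001010
  pos 2: 101000 XOR 101011 = 000011
  pos 6: 110111 XOR 101011 = 011100
  pos 7: 111000 XOR 101011 = 010011
  pos 8: 100110 XOR 101011 = 001101
  pos 10: 110101 XOR 101011 = 011110
  pos 11: 111101 XOR 101011 = 010110
  pos 12: 101100 XOR 101011 = 000111
Remainder = 00111 (nonzero — an error is detected).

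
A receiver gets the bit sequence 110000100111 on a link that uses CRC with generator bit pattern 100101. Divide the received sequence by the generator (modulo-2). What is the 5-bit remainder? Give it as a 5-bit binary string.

10100

Modulo-2 division of 110000100111 by 100101:
  pos 0: 110000 XOR 100101 = 010101
  pos 1: 101011 XOR 100101 = 001110
  pos 3: 111000 XOR 100101 = 011101
  pos 4: 111011 XOR 100101 = 011110
  pos 5: 111101 XOR 100101 = 011000
  pos 6: 110001 XOR 100101 = 010100
Remainder = 10100 (nonzero — an error is detected).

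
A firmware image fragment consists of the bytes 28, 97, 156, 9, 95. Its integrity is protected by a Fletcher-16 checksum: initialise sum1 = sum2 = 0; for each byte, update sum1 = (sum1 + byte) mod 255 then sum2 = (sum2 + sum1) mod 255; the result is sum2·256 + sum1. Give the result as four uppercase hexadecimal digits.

5982

Running sums (mod 255):
  after byte 0 (28): sum1=28, sum2=28
  after byte 1 (97): sum1=125, sum2=153
  after byte 2 (156): sum1=26, sum2=179
  after byte 3 (9): sum1=35, sum2=214
  after byte 4 (95): sum1=130, sum2=89
Checksum = sum2·256 + sum1 = 89·256 + 130 = 22914 = 0x5982.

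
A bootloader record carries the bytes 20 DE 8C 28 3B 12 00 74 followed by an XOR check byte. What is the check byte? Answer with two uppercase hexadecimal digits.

XOR the bytes together:
  start with 0x20
  0x20 ⊕ 0xDE = 0xFE
  0xFE ⊕ 0x8C = 0x72
  0x72 ⊕ 0x28 = 0x5A
  0x5A ⊕ 0x3B = 0x61
  0x61 ⊕ 0x12 = 0x73
  0x73 ⊕ 0x00 = 0x73
  0x73 ⊕ 0x74 = 0x07

07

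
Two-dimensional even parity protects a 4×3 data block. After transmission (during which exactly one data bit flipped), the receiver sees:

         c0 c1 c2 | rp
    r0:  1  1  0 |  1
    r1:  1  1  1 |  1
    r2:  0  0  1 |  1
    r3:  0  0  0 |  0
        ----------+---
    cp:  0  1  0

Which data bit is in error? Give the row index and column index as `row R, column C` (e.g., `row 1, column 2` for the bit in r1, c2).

row 0, column 1

Recompute each row's even parity and compare to rp:
  r0: data parity 0, sent rp 1 → mismatch
  r1: data parity 1, sent rp 1 → ok
  r2: data parity 1, sent rp 1 → ok
  r3: data parity 0, sent rp 0 → ok
Recompute each column's even parity and compare to cp:
  c0: data parity 0, sent cp 0 → ok
  c1: data parity 0, sent cp 1 → mismatch
  c2: data parity 0, sent cp 0 → ok
Exactly one row (r0) and one column (c1) fail → the flipped bit is at their intersection.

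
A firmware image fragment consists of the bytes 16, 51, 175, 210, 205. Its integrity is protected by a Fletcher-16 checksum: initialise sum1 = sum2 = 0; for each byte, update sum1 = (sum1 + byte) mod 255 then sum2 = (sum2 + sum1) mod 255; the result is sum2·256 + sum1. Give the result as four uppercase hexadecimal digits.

Running sums (mod 255):
  after byte 0 (16): sum1=16, sum2=16
  after byte 1 (51): sum1=67, sum2=83
  after byte 2 (175): sum1=242, sum2=70
  after byte 3 (210): sum1=197, sum2=12
  after byte 4 (205): sum1=147, sum2=159
Checksum = sum2·256 + sum1 = 159·256 + 147 = 40851 = 0x9F93.

9F93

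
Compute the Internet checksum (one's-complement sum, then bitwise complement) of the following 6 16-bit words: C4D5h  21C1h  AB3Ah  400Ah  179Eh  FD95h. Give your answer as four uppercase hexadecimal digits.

One's-complement addition (fold any carry out of bit 15 back into bit 0):
  0xC4D5 + 0x21C1 = 0x0E696
  0xE696 + 0xAB3A = 0x191D0 → wrap carry → 0x91D1
  0x91D1 + 0x400A = 0x0D1DB
  0xD1DB + 0x179E = 0x0E979
  0xE979 + 0xFD95 = 0x1E70E → wrap carry → 0xE70F
One's-complement sum = 0xE70F.
Checksum = ~0xE70F & 0xFFFF = 0x18F0.

18F0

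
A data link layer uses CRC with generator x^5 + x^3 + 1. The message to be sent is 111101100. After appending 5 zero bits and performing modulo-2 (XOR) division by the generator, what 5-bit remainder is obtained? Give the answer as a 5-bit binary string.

00000

Append 5 zeros: 11110110000000. Divide by 101001 (XOR where the leading bit is 1):
  pos 0: 111101 XOR 101001 = 010100
  pos 1: 101001 XOR 101001 = 000000
Remainder (last 5 bits) = 00000. This is the CRC / FCS.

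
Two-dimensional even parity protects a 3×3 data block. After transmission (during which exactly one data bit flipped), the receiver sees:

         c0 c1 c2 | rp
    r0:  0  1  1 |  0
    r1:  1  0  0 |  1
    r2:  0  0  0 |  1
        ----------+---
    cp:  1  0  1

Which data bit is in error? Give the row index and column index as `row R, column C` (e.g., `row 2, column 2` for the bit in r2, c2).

row 2, column 1

Recompute each row's even parity and compare to rp:
  r0: data parity 0, sent rp 0 → ok
  r1: data parity 1, sent rp 1 → ok
  r2: data parity 0, sent rp 1 → mismatch
Recompute each column's even parity and compare to cp:
  c0: data parity 1, sent cp 1 → ok
  c1: data parity 1, sent cp 0 → mismatch
  c2: data parity 1, sent cp 1 → ok
Exactly one row (r2) and one column (c1) fail → the flipped bit is at their intersection.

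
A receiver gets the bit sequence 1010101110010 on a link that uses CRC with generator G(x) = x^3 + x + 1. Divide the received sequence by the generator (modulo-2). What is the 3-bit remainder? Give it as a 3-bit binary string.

Modulo-2 division of 1010101110010 by 1011:
  pos 0: 1010 XOR 1011 = 0001
  pos 3: 1101 XOR 1011 = 0110
  pos 4: 1101 XOR 1011 = 0110
  pos 5: 1101 XOR 1011 = 0110
  pos 6: 1100 XOR 1011 = 0111
  pos 7: 1110 XOR 1011 = 0101
  pos 8: 1011 XOR 1011 = 0000
Remainder = 000 (zero — the frame passes the CRC check).

000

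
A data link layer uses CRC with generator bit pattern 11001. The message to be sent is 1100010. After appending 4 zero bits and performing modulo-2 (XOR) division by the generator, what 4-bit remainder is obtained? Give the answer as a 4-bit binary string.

0100

Append 4 zeros: 11000100000. Divide by 11001 (XOR where the leading bit is 1):
  pos 0: 11000 XOR 11001 = 00001
  pos 4: 11000 XOR 11001 = 00001
Remainder (last 4 bits) = 0100. This is the CRC / FCS.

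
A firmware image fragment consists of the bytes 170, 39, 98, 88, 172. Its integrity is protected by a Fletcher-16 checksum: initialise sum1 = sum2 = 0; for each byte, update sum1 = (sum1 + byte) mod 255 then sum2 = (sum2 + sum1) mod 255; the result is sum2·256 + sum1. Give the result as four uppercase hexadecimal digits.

Running sums (mod 255):
  after byte 0 (170): sum1=170, sum2=170
  after byte 1 (39): sum1=209, sum2=124
  after byte 2 (98): sum1=52, sum2=176
  after byte 3 (88): sum1=140, sum2=61
  after byte 4 (172): sum1=57, sum2=118
Checksum = sum2·256 + sum1 = 118·256 + 57 = 30265 = 0x7639.

7639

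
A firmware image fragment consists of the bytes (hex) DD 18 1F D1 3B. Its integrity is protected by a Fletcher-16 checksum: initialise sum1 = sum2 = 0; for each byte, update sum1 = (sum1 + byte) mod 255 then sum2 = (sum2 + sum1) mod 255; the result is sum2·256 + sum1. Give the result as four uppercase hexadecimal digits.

Running sums (mod 255):
  after byte 0 (DD): sum1=221, sum2=221
  after byte 1 (18): sum1=245, sum2=211
  after byte 2 (1F): sum1=21, sum2=232
  after byte 3 (D1): sum1=230, sum2=207
  after byte 4 (3B): sum1=34, sum2=241
Checksum = sum2·256 + sum1 = 241·256 + 34 = 61730 = 0xF122.

F122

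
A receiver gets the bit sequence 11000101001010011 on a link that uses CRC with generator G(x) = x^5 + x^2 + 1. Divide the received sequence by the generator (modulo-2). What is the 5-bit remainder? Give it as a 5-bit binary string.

Modulo-2 division of 11000101001010011 by 100101:
  pos 0: 110001 XOR 100101 = 010100
  pos 1: 101000 XOR 100101 = 001101
  pos 3: 110110 XOR 100101 = 010011
  pos 4: 100110 XOR 100101 = 000011
  pos 8: 111010 XOR 100101 = 011111
  pos 9: 111110 XOR 100101 = 011011
  pos 10: 110111 XOR 100101 = 010010
  pos 11: 100101 XOR 100101 = 000000
Remainder = 00000 (zero — the frame passes the CRC check).

00000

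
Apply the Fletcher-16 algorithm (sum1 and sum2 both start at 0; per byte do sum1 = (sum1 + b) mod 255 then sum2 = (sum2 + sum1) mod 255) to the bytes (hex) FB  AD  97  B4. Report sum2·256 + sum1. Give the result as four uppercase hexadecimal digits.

Running sums (mod 255):
  after byte 0 (FB): sum1=251, sum2=251
  after byte 1 (AD): sum1=169, sum2=165
  after byte 2 (97): sum1=65, sum2=230
  after byte 3 (B4): sum1=245, sum2=220
Checksum = sum2·256 + sum1 = 220·256 + 245 = 56565 = 0xDCF5.

DCF5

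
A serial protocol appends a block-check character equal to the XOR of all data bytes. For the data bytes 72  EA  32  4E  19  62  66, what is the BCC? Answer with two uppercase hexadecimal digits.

XOR the bytes together:
  start with 0x72
  0x72 ⊕ 0xEA = 0x98
  0x98 ⊕ 0x32 = 0xAA
  0xAA ⊕ 0x4E = 0xE4
  0xE4 ⊕ 0x19 = 0xFD
  0xFD ⊕ 0x62 = 0x9F
  0x9F ⊕ 0x66 = 0xF9

F9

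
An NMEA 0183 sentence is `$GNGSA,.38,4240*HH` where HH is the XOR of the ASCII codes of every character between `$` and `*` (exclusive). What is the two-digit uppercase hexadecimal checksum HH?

7B

XOR the ASCII codes of the payload characters:
  'G' = 0x47 → acc = 0x47
  'N' = 0x4E → acc = 0x09
  'G' = 0x47 → acc = 0x4E
  'S' = 0x53 → acc = 0x1D
  'A' = 0x41 → acc = 0x5C
  ',' = 0x2C → acc = 0x70
  '.' = 0x2E → acc = 0x5E
  '3' = 0x33 → acc = 0x6D
  '8' = 0x38 → acc = 0x55
  ',' = 0x2C → acc = 0x79
  '4' = 0x34 → acc = 0x4D
  '2' = 0x32 → acc = 0x7F
  '4' = 0x34 → acc = 0x4B
  '0' = 0x30 → acc = 0x7B
Checksum = 0x7B.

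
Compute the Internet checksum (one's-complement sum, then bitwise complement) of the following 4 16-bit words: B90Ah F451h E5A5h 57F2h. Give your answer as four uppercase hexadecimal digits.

150B

One's-complement addition (fold any carry out of bit 15 back into bit 0):
  0xB90A + 0xF451 = 0x1AD5B → wrap carry → 0xAD5C
  0xAD5C + 0xE5A5 = 0x19301 → wrap carry → 0x9302
  0x9302 + 0x57F2 = 0x0EAF4
One's-complement sum = 0xEAF4.
Checksum = ~0xEAF4 & 0xFFFF = 0x150B.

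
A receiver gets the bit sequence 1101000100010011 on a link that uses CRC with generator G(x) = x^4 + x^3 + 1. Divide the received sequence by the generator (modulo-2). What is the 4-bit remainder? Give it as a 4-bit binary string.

1010

Modulo-2 division of 1101000100010011 by 11001:
  pos 0: 11010 XOR 11001 = 00011
  pos 3: 11001 XOR 11001 = 00000
  pos 11: 10011 XOR 11001 = 01010
Remainder = 1010 (nonzero — an error is detected).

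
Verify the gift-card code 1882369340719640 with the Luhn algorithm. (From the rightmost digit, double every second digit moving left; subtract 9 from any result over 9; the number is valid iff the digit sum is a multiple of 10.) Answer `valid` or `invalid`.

valid

From the right, keep odd positions and double even positions (subtract 9 from any doubled value over 9):
  doubled (positions 2,4,...): 8 9 5 8 9 6 7 2 → sum 54
  kept (positions 1,3,...): 0 6 1 0 3 6 2 8 → sum 26
Total = 80.
80 mod 10 = 0, so the number is valid.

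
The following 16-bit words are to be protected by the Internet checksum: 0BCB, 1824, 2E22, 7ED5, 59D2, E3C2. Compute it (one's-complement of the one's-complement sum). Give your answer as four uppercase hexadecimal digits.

One's-complement addition (fold any carry out of bit 15 back into bit 0):
  0x0BCB + 0x1824 = 0x023EF
  0x23EF + 0x2E22 = 0x05211
  0x5211 + 0x7ED5 = 0x0D0E6
  0xD0E6 + 0x59D2 = 0x12AB8 → wrap carry → 0x2AB9
  0x2AB9 + 0xE3C2 = 0x10E7B → wrap carry → 0x0E7C
One's-complement sum = 0x0E7C.
Checksum = ~0x0E7C & 0xFFFF = 0xF183.

F183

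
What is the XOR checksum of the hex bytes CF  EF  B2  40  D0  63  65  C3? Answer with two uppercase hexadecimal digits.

C7

XOR the bytes together:
  start with 0xCF
  0xCF ⊕ 0xEF = 0x20
  0x20 ⊕ 0xB2 = 0x92
  0x92 ⊕ 0x40 = 0xD2
  0xD2 ⊕ 0xD0 = 0x02
  0x02 ⊕ 0x63 = 0x61
  0x61 ⊕ 0x65 = 0x04
  0x04 ⊕ 0xC3 = 0xC7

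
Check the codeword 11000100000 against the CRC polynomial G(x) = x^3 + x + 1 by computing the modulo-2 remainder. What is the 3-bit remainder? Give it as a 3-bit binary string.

Modulo-2 division of 11000100000 by 1011:
  pos 0: 1100 XOR 1011 = 0111
  pos 1: 1110 XOR 1011 = 0101
  pos 2: 1011 XOR 1011 = 0000
Remainder = 000 (zero — the frame passes the CRC check).

000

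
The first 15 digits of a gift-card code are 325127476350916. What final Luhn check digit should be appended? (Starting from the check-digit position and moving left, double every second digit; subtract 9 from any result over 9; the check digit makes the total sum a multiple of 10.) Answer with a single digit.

4

Partial digits right→left: 6 1 9 0 5 3 6 7 4 7 2 1 5 2 3
Double every second digit counting from the check-digit position (so the 1st, 3rd, 5th, ... of the partial from the right).
  doubled (with −9 where >9): 3 9 1 3 8 4 1 6 → sum 35
  kept as-is: 1 0 3 7 7 1 2 → sum 21
Total = 35 + 21 = 56.
Check digit = (10 − (56 mod 10)) mod 10 = 4.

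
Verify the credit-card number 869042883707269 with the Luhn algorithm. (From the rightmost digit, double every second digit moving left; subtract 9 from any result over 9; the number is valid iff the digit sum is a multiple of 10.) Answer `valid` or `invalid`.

valid

From the right, keep odd positions and double even positions (subtract 9 from any doubled value over 9):
  doubled (positions 2,4,...): 3 5 5 7 4 0 3 → sum 27
  kept (positions 1,3,...): 9 2 0 3 8 4 9 8 → sum 43
Total = 70.
70 mod 10 = 0, so the number is valid.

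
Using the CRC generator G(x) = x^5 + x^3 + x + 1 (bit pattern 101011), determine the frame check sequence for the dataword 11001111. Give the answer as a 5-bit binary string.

Append 5 zeros: 1100111100000. Divide by 101011 (XOR where the leading bit is 1):
  pos 0: 110011 XOR 101011 = 011000
  pos 1: 110001 XOR 101011 = 011010
  pos 2: 110101 XOR 101011 = 011110
  pos 3: 111100 XOR 101011 = 010111
  pos 4: 101110 XOR 101011 = 000101
  pos 7: 101000 XOR 101011 = 000011
Remainder (last 5 bits) = 00011. This is the CRC / FCS.

00011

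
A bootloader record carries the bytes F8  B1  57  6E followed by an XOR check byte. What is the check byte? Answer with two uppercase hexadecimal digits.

70

XOR the bytes together:
  start with 0xF8
  0xF8 ⊕ 0xB1 = 0x49
  0x49 ⊕ 0x57 = 0x1E
  0x1E ⊕ 0x6E = 0x70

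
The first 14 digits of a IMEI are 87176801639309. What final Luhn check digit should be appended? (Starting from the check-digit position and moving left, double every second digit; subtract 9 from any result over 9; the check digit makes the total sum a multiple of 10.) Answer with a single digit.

0

Partial digits right→left: 9 0 3 9 3 6 1 0 8 6 7 1 7 8
Double every second digit counting from the check-digit position (so the 1st, 3rd, 5th, ... of the partial from the right).
  doubled (with −9 where >9): 9 6 6 2 7 5 5 → sum 40
  kept as-is: 0 9 6 0 6 1 8 → sum 30
Total = 40 + 30 = 70.
Check digit = (10 − (70 mod 10)) mod 10 = 0.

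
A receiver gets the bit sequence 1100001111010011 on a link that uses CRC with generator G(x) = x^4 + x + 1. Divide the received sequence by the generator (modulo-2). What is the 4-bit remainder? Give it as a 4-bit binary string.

Modulo-2 division of 1100001111010011 by 10011:
  pos 0: 11000 XOR 10011 = 01011
  pos 1: 10110 XOR 10011 = 00101
  pos 3: 10111 XOR 10011 = 00100
  pos 5: 10011 XOR 10011 = 00000
  pos 11: 10011 XOR 10011 = 00000
Remainder = 0000 (zero — the frame passes the CRC check).

0000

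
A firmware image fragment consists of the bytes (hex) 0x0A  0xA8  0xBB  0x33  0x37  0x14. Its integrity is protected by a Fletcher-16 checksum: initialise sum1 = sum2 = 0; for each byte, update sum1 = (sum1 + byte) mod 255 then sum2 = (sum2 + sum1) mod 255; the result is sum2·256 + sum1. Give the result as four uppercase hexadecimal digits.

92EC

Running sums (mod 255):
  after byte 0 (0x0A): sum1=10, sum2=10
  after byte 1 (0xA8): sum1=178, sum2=188
  after byte 2 (0xBB): sum1=110, sum2=43
  after byte 3 (0x33): sum1=161, sum2=204
  after byte 4 (0x37): sum1=216, sum2=165
  after byte 5 (0x14): sum1=236, sum2=146
Checksum = sum2·256 + sum1 = 146·256 + 236 = 37612 = 0x92EC.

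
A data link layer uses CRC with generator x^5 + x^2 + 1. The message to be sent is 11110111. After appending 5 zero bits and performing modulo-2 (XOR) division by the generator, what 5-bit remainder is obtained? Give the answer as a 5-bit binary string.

Append 5 zeros: 1111011100000. Divide by 100101 (XOR where the leading bit is 1):
  pos 0: 111101 XOR 100101 = 011000
  pos 1: 110001 XOR 100101 = 010100
  pos 2: 101001 XOR 100101 = 001100
  pos 4: 110000 XOR 100101 = 010101
  pos 5: 101010 XOR 100101 = 001111
  pos 7: 111100 XOR 100101 = 011001
Remainder (last 5 bits) = 11001. This is the CRC / FCS.

11001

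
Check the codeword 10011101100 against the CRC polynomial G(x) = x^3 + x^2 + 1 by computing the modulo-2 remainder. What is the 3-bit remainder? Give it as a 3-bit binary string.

Modulo-2 division of 10011101100 by 1101:
  pos 0: 1001 XOR 1101 = 0100
  pos 1: 1001 XOR 1101 = 0100
  pos 2: 1001 XOR 1101 = 0100
  pos 3: 1000 XOR 1101 = 0101
  pos 4: 1011 XOR 1101 = 0110
  pos 5: 1101 XOR 1101 = 0000
Remainder = 000 (zero — the frame passes the CRC check).

000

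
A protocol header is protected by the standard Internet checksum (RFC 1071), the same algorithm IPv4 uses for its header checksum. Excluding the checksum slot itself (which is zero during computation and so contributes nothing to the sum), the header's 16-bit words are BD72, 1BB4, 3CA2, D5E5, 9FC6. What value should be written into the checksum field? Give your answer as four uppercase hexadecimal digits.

One's-complement addition (fold any carry out of bit 15 back into bit 0):
  0xBD72 + 0x1BB4 = 0x0D926
  0xD926 + 0x3CA2 = 0x115C8 → wrap carry → 0x15C9
  0x15C9 + 0xD5E5 = 0x0EBAE
  0xEBAE + 0x9FC6 = 0x18B74 → wrap carry → 0x8B75
One's-complement sum = 0x8B75.
Checksum = ~0x8B75 & 0xFFFF = 0x748A.

748A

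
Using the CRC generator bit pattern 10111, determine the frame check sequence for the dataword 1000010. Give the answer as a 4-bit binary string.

0110

Append 4 zeros: 10000100000. Divide by 10111 (XOR where the leading bit is 1):
  pos 0: 10000 XOR 10111 = 00111
  pos 2: 11110 XOR 10111 = 01001
  pos 3: 10010 XOR 10111 = 00101
  pos 5: 10100 XOR 10111 = 00011
Remainder (last 4 bits) = 0110. This is the CRC / FCS.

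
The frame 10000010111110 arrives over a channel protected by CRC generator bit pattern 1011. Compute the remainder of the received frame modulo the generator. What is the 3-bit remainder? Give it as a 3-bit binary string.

Modulo-2 division of 10000010111110 by 1011:
  pos 0: 1000 XOR 1011 = 0011
  pos 2: 1100 XOR 1011 = 0111
  pos 3: 1111 XOR 1011 = 0100
  pos 4: 1000 XOR 1011 = 0011
  pos 6: 1111 XOR 1011 = 0100
  pos 7: 1001 XOR 1011 = 0010
  pos 9: 1011 XOR 1011 = 0000
Remainder = 000 (zero — the frame passes the CRC check).

000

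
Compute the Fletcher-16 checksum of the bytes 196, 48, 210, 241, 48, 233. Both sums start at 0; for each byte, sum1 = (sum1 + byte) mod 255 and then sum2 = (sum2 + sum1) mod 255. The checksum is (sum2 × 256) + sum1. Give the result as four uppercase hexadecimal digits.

F8D3

Running sums (mod 255):
  after byte 0 (196): sum1=196, sum2=196
  after byte 1 (48): sum1=244, sum2=185
  after byte 2 (210): sum1=199, sum2=129
  after byte 3 (241): sum1=185, sum2=59
  after byte 4 (48): sum1=233, sum2=37
  after byte 5 (233): sum1=211, sum2=248
Checksum = sum2·256 + sum1 = 248·256 + 211 = 63699 = 0xF8D3.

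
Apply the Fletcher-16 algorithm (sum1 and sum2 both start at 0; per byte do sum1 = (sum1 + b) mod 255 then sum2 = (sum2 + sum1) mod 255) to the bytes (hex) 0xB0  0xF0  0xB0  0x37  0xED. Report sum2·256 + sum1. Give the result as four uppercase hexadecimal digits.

Running sums (mod 255):
  after byte 0 (0xB0): sum1=176, sum2=176
  after byte 1 (0xF0): sum1=161, sum2=82
  after byte 2 (0xB0): sum1=82, sum2=164
  after byte 3 (0x37): sum1=137, sum2=46
  after byte 4 (0xED): sum1=119, sum2=165
Checksum = sum2·256 + sum1 = 165·256 + 119 = 42359 = 0xA577.

A577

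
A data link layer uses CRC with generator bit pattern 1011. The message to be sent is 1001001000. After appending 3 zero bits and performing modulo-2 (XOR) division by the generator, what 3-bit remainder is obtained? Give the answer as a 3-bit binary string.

Append 3 zeros: 1001001000000. Divide by 1011 (XOR where the leading bit is 1):
  pos 0: 1001 XOR 1011 = 0010
  pos 2: 1000 XOR 1011 = 0011
  pos 4: 1110 XOR 1011 = 0101
  pos 5: 1010 XOR 1011 = 0001
  pos 8: 1000 XOR 1011 = 0011
Remainder (last 3 bits) = 110. This is the CRC / FCS.

110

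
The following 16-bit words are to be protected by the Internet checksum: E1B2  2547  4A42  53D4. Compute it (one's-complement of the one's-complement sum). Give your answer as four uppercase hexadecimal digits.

5AEF

One's-complement addition (fold any carry out of bit 15 back into bit 0):
  0xE1B2 + 0x2547 = 0x106F9 → wrap carry → 0x06FA
  0x06FA + 0x4A42 = 0x0513C
  0x513C + 0x53D4 = 0x0A510
One's-complement sum = 0xA510.
Checksum = ~0xA510 & 0xFFFF = 0x5AEF.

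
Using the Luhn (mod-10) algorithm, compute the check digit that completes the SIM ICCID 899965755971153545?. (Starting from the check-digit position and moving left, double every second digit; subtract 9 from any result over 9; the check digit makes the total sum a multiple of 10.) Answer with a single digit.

6

Partial digits right→left: 5 4 5 3 5 1 1 7 9 5 5 7 5 6 9 9 9 8
Double every second digit counting from the check-digit position (so the 1st, 3rd, 5th, ... of the partial from the right).
  doubled (with −9 where >9): 1 1 1 2 9 1 1 9 9 → sum 34
  kept as-is: 4 3 1 7 5 7 6 9 8 → sum 50
Total = 34 + 50 = 84.
Check digit = (10 − (84 mod 10)) mod 10 = 6.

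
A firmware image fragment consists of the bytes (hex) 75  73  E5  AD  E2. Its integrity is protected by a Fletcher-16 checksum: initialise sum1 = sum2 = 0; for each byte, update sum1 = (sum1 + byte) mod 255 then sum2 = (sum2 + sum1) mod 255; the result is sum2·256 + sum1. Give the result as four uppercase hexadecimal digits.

Running sums (mod 255):
  after byte 0 (75): sum1=117, sum2=117
  after byte 1 (73): sum1=232, sum2=94
  after byte 2 (E5): sum1=206, sum2=45
  after byte 3 (AD): sum1=124, sum2=169
  after byte 4 (E2): sum1=95, sum2=9
Checksum = sum2·256 + sum1 = 9·256 + 95 = 2399 = 0x095F.

095F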